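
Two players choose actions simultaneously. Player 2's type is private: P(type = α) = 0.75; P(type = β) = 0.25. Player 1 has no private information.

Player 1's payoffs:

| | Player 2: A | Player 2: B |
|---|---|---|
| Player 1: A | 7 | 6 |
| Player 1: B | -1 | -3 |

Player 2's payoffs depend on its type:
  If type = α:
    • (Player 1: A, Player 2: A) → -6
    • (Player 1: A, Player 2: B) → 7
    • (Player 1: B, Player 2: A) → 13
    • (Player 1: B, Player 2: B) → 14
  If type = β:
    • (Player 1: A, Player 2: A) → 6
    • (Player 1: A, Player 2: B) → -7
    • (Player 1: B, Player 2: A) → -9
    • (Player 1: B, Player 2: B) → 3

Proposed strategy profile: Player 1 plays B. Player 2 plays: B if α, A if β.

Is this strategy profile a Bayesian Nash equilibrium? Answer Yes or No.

Player 1 plays B: E[B] = 0.75·(-3) + 0.25·(-1) = -2.5; E[A] = 6.25. Not best-responding. ✗
Player 2 (type α), facing B: A gives 13, B gives 14. Proposed B is best. ✓
Player 2 (type β), facing B: A gives -9, B gives 3. Proposed A is not best — profitable deviation exists. ✗

No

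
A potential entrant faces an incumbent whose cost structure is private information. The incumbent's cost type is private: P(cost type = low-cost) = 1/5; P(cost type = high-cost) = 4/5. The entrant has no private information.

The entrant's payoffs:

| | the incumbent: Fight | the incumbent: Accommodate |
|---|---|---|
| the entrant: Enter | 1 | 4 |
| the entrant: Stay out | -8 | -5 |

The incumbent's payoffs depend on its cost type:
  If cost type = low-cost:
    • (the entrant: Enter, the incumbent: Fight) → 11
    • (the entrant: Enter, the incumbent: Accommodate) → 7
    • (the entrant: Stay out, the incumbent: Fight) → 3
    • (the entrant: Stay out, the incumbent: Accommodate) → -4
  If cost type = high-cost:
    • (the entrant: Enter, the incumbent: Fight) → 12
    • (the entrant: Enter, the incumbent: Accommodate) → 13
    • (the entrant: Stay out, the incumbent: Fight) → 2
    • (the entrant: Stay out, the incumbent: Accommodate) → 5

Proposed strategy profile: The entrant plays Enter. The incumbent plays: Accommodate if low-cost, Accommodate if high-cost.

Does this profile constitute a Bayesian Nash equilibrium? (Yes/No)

No

The entrant plays Enter: E[Enter] = 1/5·(4) + 4/5·(4) = 4; E[Stay out] = -5. Best-responding. ✓
The incumbent (cost type low-cost), facing Enter: Fight gives 11, Accommodate gives 7. Proposed Accommodate is not best — profitable deviation exists. ✗
The incumbent (cost type high-cost), facing Enter: Fight gives 12, Accommodate gives 13. Proposed Accommodate is best. ✓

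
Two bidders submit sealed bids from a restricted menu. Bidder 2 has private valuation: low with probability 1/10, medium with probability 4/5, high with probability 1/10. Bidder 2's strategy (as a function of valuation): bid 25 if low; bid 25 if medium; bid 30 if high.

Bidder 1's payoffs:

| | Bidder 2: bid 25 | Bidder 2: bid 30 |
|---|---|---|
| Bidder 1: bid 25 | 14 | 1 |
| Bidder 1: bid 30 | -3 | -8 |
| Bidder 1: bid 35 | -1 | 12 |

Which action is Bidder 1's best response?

bid 25

E[bid 25] = 1/10·(14) + 4/5·(14) + 1/10·(1) = 127/10
E[bid 30] = 1/10·(-3) + 4/5·(-3) + 1/10·(-8) = -7/2
E[bid 35] = 1/10·(-1) + 4/5·(-1) + 1/10·(12) = 3/10
Best response: bid 25 (127/10 is the largest).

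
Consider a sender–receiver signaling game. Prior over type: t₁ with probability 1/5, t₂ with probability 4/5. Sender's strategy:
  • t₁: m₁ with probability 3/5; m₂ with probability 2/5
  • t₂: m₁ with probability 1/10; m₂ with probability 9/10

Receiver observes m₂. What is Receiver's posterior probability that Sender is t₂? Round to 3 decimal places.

P(m₂) = (1/5)·(2/5) + (4/5)·(9/10) = 4/5
P(t₂ | m₂) = ((4/5)·(9/10)) / (4/5) = (18/25) / (4/5) = 9/10

0.900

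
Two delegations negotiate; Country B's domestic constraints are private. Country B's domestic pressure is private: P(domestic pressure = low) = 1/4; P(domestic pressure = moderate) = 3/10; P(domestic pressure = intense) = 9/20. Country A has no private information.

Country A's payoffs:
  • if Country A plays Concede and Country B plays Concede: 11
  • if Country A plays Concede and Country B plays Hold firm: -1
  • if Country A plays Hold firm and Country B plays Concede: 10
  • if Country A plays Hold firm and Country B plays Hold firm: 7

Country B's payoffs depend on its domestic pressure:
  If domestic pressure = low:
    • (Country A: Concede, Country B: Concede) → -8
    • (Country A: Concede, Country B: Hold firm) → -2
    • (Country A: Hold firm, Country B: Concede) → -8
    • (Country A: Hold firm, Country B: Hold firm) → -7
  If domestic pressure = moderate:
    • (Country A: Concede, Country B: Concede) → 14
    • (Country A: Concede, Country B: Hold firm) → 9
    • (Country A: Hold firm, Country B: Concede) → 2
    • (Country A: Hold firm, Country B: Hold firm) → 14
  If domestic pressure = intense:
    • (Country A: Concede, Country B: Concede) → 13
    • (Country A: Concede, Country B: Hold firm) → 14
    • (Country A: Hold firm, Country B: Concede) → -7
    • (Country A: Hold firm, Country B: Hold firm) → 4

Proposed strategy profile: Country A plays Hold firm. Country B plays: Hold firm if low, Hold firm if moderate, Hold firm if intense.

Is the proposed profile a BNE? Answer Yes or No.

A profile is a BNE iff every type of every player is best-responding given beliefs about the other side.
Country A plays Hold firm: E[Hold firm] = 1/4·(7) + 3/10·(7) + 9/20·(7) = 7; E[Concede] = -1. Best-responding. ✓
Country B (domestic pressure low), facing Hold firm: Concede gives -8, Hold firm gives -7. Proposed Hold firm is best. ✓
Country B (domestic pressure moderate), facing Hold firm: Concede gives 2, Hold firm gives 14. Proposed Hold firm is best. ✓
Country B (domestic pressure intense), facing Hold firm: Concede gives -7, Hold firm gives 4. Proposed Hold firm is best. ✓

Yes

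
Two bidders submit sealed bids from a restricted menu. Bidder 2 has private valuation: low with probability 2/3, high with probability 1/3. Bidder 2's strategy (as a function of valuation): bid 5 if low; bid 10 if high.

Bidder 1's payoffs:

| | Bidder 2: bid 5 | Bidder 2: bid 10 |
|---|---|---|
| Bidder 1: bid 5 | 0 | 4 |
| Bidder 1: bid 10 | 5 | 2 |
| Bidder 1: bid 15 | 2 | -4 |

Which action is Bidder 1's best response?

bid 10

E[bid 5] = 2/3·(0) + 1/3·(4) = 4/3
E[bid 10] = 2/3·(5) + 1/3·(2) = 4
E[bid 15] = 2/3·(2) + 1/3·(-4) = 0
Best response: bid 10 (4 is the largest).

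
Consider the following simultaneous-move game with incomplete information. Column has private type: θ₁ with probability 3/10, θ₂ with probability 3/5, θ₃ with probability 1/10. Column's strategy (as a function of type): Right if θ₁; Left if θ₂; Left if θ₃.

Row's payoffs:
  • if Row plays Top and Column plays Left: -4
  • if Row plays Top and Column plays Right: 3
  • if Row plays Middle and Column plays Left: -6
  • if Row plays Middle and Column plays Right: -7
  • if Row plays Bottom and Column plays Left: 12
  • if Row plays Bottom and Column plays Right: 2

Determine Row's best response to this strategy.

Bottom

E[Top] = 3/10·(3) + 3/5·(-4) + 1/10·(-4) = -19/10
E[Middle] = 3/10·(-7) + 3/5·(-6) + 1/10·(-6) = -63/10
E[Bottom] = 3/10·(2) + 3/5·(12) + 1/10·(12) = 9
Best response: Bottom (9 is the largest).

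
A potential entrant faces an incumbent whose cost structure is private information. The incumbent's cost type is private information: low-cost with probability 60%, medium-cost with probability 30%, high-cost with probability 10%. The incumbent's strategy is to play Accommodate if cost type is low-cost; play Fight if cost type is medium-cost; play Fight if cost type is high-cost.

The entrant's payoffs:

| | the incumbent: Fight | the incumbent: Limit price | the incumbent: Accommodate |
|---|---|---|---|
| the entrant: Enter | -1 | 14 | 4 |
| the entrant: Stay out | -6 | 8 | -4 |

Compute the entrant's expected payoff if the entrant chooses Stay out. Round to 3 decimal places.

E[Stay out] = 0.6·(-4) + 0.3·(-6) + 0.1·(-6) = (-2.4) + (-1.8) + (-0.6) = -4.8

-4.800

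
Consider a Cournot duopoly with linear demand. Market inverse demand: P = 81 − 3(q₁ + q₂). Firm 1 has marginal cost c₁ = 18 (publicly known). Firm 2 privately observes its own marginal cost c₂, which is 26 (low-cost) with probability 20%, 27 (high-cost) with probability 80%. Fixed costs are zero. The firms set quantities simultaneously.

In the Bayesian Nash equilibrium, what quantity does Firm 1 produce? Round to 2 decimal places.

Firm 2 with cost c maximizes (81 − 3(q₁+q₂) − c)·q₂, giving q₂(c) = (81 − c − 3q₁)/6.
E[c₂] = 0.2·26 + 0.8·27 = 26.8
Firm 1's FOC against E[q₂] yields q₁ = (81 − 2·18 + E[c₂])/9 = (81 − 36 + 26.8)/9 = 7.97778.

7.98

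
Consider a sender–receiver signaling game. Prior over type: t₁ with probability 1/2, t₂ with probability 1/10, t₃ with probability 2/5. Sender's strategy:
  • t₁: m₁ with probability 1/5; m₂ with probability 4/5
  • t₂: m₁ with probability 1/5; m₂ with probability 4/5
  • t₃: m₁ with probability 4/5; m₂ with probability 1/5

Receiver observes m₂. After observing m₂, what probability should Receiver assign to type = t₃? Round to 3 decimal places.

P(m₂) = (1/2)·(4/5) + (1/10)·(4/5) + (2/5)·(1/5) = 14/25
P(t₃ | m₂) = ((2/5)·(1/5)) / (14/25) = (2/25) / (14/25) = 1/7

0.143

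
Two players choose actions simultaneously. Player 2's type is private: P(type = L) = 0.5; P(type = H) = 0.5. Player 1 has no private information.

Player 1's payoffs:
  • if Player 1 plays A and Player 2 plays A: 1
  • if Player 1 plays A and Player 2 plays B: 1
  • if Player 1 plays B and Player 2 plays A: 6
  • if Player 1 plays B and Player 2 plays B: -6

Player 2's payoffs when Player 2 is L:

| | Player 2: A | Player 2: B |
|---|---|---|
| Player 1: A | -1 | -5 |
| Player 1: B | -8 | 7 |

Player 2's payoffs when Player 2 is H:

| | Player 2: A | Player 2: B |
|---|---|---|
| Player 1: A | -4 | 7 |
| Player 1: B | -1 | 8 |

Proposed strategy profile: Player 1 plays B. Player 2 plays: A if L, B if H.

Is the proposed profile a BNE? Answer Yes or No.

No

Player 1 plays B: E[B] = 0.5·(6) + 0.5·(-6) = 0; E[A] = 1. Not best-responding. ✗
Player 2 (type L), facing B: A gives -8, B gives 7. Proposed A is not best — profitable deviation exists. ✗
Player 2 (type H), facing B: A gives -1, B gives 8. Proposed B is best. ✓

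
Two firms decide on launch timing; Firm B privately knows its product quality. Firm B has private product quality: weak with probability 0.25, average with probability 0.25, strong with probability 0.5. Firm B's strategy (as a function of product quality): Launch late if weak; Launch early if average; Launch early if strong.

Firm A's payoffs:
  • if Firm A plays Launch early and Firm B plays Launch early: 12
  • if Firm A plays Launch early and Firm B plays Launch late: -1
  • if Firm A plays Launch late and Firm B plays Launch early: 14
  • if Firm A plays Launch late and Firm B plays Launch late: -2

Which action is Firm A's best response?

E[Launch early] = 0.25·(-1) + 0.25·(12) + 0.5·(12) = 8.75
E[Launch late] = 0.25·(-2) + 0.25·(14) + 0.5·(14) = 10
Best response: Launch late (10 is the largest).

Launch late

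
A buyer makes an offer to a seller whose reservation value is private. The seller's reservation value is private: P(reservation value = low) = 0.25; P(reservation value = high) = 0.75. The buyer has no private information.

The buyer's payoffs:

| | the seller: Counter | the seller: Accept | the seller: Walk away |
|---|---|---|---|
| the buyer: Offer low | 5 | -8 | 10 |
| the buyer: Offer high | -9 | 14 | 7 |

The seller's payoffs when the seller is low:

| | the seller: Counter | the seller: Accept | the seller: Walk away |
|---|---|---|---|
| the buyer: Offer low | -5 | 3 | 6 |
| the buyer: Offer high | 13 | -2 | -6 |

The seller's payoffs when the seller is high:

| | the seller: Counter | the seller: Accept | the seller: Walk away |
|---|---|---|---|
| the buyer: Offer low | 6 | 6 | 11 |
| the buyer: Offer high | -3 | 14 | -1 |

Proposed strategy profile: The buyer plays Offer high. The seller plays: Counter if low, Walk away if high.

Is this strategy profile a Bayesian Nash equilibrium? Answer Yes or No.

No

The buyer plays Offer high: E[Offer high] = 0.25·(-9) + 0.75·(7) = 3; E[Offer low] = 8.75. Not best-responding. ✗
The seller (reservation value low), facing Offer high: Counter gives 13, Accept gives -2, Walk away gives -6. Proposed Counter is best. ✓
The seller (reservation value high), facing Offer high: Counter gives -3, Accept gives 14, Walk away gives -1. Proposed Walk away is not best — profitable deviation exists. ✗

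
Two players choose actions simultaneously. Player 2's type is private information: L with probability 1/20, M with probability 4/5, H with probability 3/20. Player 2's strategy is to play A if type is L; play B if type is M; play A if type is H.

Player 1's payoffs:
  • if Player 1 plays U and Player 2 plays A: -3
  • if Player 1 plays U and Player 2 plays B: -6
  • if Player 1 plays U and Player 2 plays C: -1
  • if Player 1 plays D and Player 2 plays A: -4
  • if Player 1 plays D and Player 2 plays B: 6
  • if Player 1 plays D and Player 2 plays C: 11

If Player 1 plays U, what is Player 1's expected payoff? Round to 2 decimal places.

E[U] = 1/20·(-3) + 4/5·(-6) + 3/20·(-3) = (-3/20) + (-24/5) + (-9/20) = -27/5

-5.40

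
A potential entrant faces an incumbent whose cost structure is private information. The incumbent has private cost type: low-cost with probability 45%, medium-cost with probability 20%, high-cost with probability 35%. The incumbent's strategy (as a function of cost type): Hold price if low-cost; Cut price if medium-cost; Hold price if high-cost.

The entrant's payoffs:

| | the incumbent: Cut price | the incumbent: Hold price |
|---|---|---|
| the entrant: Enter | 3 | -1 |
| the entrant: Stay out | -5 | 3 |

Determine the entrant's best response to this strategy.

Stay out

Compute the entrant's expected payoff for each action, taking the expectation over the incumbent's type.
E[Enter] = 0.45·(-1) + 0.2·(3) + 0.35·(-1) = -0.2
E[Stay out] = 0.45·(3) + 0.2·(-5) + 0.35·(3) = 1.4
Best response: Stay out (1.4 is the largest).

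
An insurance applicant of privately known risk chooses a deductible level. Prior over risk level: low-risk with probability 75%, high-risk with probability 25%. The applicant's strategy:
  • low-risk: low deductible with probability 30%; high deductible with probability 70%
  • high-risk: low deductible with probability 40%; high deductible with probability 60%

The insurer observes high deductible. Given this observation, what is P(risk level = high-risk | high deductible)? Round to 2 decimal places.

0.22

P(high deductible) = 0.75·0.7 + 0.25·0.6 = 0.675
P(high-risk | high deductible) = (0.25·0.6) / 0.675 = 0.15 / 0.675 = 0.222222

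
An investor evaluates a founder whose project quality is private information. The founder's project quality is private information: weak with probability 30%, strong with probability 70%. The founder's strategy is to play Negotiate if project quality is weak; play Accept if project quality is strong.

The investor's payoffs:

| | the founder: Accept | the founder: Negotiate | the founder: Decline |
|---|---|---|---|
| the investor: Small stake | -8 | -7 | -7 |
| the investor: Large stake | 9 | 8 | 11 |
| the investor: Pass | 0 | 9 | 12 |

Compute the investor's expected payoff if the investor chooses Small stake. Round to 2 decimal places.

E[Small stake] = 0.3·(-7) + 0.7·(-8) = (-2.1) + (-5.6) = -7.7

-7.70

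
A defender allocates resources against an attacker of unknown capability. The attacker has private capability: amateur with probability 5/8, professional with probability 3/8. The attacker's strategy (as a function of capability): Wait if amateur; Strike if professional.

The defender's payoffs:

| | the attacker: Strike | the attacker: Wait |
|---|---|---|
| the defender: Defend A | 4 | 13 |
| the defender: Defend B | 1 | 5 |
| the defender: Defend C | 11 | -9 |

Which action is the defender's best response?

Defend A

Compute the defender's expected payoff for each action, taking the expectation over the attacker's type.
E[Defend A] = 5/8·(13) + 3/8·(4) = 77/8
E[Defend B] = 5/8·(5) + 3/8·(1) = 7/2
E[Defend C] = 5/8·(-9) + 3/8·(11) = -3/2
Best response: Defend A (77/8 is the largest).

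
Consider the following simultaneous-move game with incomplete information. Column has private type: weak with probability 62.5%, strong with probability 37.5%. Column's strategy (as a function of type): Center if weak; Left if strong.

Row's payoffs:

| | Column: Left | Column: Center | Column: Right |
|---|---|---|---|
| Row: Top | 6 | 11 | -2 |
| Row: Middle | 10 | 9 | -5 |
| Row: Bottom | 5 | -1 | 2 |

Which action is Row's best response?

E[Top] = 0.625·(11) + 0.375·(6) = 9.125
E[Middle] = 0.625·(9) + 0.375·(10) = 9.375
E[Bottom] = 0.625·(-1) + 0.375·(5) = 1.25
Best response: Middle (9.375 is the largest).

Middle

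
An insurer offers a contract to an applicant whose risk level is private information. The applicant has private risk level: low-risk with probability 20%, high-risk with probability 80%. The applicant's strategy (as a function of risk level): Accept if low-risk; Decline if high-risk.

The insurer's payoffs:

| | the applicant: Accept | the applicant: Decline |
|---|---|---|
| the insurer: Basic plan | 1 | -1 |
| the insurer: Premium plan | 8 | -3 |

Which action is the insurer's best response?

Basic plan

E[Basic plan] = 0.2·(1) + 0.8·(-1) = -0.6
E[Premium plan] = 0.2·(8) + 0.8·(-3) = -0.8
Best response: Basic plan (-0.6 is the largest).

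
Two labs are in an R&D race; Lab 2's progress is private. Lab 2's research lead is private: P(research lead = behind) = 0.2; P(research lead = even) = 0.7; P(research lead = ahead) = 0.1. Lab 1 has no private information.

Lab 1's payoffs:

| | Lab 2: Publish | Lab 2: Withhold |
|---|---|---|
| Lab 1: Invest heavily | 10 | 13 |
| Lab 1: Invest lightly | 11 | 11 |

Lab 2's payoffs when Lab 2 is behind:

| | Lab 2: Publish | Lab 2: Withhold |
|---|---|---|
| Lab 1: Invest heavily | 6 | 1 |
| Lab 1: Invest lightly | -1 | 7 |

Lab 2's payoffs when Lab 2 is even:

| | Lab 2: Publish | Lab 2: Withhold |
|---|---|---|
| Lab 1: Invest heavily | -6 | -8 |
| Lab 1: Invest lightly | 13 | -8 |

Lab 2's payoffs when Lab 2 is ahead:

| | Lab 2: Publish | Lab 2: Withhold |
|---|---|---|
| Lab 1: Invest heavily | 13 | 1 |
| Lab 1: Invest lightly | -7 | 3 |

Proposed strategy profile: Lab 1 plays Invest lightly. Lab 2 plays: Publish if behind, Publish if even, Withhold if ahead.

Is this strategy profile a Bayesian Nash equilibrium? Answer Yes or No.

No

Lab 1 plays Invest lightly: E[Invest lightly] = 0.2·(11) + 0.7·(11) + 0.1·(11) = 11; E[Invest heavily] = 10.3. Best-responding. ✓
Lab 2 (research lead behind), facing Invest lightly: Publish gives -1, Withhold gives 7. Proposed Publish is not best — profitable deviation exists. ✗
Lab 2 (research lead even), facing Invest lightly: Publish gives 13, Withhold gives -8. Proposed Publish is best. ✓
Lab 2 (research lead ahead), facing Invest lightly: Publish gives -7, Withhold gives 3. Proposed Withhold is best. ✓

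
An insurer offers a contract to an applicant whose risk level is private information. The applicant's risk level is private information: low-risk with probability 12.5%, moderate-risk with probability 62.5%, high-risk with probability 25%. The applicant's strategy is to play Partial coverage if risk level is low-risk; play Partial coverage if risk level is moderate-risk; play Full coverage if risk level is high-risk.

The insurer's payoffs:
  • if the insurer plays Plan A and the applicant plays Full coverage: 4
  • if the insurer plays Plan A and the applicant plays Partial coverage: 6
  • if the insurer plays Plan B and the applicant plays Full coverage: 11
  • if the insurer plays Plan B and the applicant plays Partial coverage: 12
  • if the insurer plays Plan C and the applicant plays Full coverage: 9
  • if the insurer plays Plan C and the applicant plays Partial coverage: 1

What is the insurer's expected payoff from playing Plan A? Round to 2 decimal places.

E[Plan A] = 0.125·6 + 0.625·6 + 0.25·4 = 0.75 + 3.75 + 1 = 5.5

5.50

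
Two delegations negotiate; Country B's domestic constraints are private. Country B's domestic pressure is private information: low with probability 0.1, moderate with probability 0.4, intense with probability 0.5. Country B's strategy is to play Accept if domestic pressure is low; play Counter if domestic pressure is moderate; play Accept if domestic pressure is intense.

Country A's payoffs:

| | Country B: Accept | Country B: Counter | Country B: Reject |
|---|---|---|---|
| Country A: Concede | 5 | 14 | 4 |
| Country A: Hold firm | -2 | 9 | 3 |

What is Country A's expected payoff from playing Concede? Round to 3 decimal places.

8.600

Take the expectation over Country B's domestic pressure, weighting each type's action by its prior probability.
E[Concede] = 0.1·5 + 0.4·14 + 0.5·5 = 0.5 + 5.6 + 2.5 = 8.6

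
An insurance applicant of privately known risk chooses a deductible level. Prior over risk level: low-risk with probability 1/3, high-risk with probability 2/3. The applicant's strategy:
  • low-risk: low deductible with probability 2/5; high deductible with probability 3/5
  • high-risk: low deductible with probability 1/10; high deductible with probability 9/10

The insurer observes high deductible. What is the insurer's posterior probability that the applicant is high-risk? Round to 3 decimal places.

0.750

P(high deductible) = (1/3)·(3/5) + (2/3)·(9/10) = 4/5
P(high-risk | high deductible) = ((2/3)·(9/10)) / (4/5) = (3/5) / (4/5) = 3/4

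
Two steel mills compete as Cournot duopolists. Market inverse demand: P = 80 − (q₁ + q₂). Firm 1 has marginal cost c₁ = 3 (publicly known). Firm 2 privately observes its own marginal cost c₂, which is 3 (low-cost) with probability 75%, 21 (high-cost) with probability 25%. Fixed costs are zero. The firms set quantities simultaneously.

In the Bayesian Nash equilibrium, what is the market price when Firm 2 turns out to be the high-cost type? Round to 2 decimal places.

Type-c best response for Firm 2: q₂(c) = (80 − c)/2 − q₁/2.
Firm 1 maximizes expected profit; its first-order condition is 80 − 2q₁ − E[q₂] − 3 = 0.
Substituting E[q₂] and solving: E[c₂] = 7.5, so q₁ = (80 − 2·3 + 7.5)/3 = 27.1667.
q₂(high-cost) = 15.9167, so P = 80 − (27.1667 + 15.9167) = 36.9167.

36.92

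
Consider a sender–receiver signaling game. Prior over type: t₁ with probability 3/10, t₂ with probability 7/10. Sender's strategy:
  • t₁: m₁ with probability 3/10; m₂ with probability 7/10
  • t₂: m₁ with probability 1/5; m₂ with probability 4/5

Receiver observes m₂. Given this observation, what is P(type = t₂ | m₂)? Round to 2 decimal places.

Apply Bayes' rule using the sender's strategy as the likelihood.
P(m₂) = (3/10)·(7/10) + (7/10)·(4/5) = 77/100
P(t₂ | m₂) = ((7/10)·(4/5)) / (77/100) = (14/25) / (77/100) = 8/11

0.73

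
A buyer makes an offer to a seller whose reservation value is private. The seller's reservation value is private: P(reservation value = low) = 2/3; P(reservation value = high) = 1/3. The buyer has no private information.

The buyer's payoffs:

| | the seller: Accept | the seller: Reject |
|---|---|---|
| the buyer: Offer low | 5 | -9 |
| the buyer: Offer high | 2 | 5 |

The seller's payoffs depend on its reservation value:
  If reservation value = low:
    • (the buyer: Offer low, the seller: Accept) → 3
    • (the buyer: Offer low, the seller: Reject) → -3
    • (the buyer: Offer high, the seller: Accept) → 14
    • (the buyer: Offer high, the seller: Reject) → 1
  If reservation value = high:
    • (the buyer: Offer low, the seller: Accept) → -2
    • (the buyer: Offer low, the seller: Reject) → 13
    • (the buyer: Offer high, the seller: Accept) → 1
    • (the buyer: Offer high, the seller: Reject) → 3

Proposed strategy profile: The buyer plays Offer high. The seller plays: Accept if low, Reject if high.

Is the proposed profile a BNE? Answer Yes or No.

Yes

The buyer plays Offer high: E[Offer high] = 2/3·(2) + 1/3·(5) = 3; E[Offer low] = 1/3. Best-responding. ✓
The seller (reservation value low), facing Offer high: Accept gives 14, Reject gives 1. Proposed Accept is best. ✓
The seller (reservation value high), facing Offer high: Accept gives 1, Reject gives 3. Proposed Reject is best. ✓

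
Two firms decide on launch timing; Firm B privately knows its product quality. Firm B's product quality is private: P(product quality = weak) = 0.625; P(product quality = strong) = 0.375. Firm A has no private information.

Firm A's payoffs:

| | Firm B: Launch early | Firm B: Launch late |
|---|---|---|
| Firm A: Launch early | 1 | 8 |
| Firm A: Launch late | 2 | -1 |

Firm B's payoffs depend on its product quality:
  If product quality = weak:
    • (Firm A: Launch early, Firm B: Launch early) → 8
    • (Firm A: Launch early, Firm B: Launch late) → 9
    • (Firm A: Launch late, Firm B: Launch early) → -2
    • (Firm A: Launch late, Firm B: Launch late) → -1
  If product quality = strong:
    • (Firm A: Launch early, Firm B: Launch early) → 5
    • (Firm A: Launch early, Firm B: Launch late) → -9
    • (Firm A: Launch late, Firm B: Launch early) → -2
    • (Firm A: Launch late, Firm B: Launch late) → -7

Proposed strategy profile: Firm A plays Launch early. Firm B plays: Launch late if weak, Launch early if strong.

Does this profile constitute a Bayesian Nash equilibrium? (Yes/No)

A profile is a BNE iff every type of every player is best-responding given beliefs about the other side.
Firm A plays Launch early: E[Launch early] = 0.625·(8) + 0.375·(1) = 5.375; E[Launch late] = 0.125. Best-responding. ✓
Firm B (product quality weak), facing Launch early: Launch early gives 8, Launch late gives 9. Proposed Launch late is best. ✓
Firm B (product quality strong), facing Launch early: Launch early gives 5, Launch late gives -9. Proposed Launch early is best. ✓

Yes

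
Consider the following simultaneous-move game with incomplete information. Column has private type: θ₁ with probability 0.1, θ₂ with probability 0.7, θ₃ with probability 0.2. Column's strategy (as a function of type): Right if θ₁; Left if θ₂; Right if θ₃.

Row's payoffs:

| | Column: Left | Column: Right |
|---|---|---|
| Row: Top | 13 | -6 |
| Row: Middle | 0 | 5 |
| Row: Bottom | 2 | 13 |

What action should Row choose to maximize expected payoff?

Compute Row's expected payoff for each action, taking the expectation over Column's type.
E[Top] = 0.1·(-6) + 0.7·(13) + 0.2·(-6) = 7.3
E[Middle] = 0.1·(5) + 0.7·(0) + 0.2·(5) = 1.5
E[Bottom] = 0.1·(13) + 0.7·(2) + 0.2·(13) = 5.3
Best response: Top (7.3 is the largest).

Top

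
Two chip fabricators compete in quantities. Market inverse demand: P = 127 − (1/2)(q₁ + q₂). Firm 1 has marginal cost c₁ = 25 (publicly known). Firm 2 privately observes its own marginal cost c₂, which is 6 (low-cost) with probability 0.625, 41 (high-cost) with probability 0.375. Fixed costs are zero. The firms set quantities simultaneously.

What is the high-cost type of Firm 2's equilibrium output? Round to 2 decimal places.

Type-c best response for Firm 2: q₂(c) = (127 − c) − q₁/2.
Firm 1 maximizes expected profit; its first-order condition is 127 − q₁ − (1/2)E[q₂] − 25 = 0.
Substituting E[q₂] and solving: E[c₂] = 19.125, so q₁ = (127 − 2·25 + 19.125)/(3/2) = 64.0833.
q₂(high-cost) = (127 − 41 − (1/2)·64.0833) = 53.9583.

53.96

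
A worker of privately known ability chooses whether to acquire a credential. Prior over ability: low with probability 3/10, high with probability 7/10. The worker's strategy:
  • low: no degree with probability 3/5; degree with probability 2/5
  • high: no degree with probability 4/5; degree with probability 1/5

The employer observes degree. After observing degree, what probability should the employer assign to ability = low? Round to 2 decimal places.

0.46

P(degree) = (3/10)·(2/5) + (7/10)·(1/5) = 13/50
P(low | degree) = ((3/10)·(2/5)) / (13/50) = (3/25) / (13/50) = 6/13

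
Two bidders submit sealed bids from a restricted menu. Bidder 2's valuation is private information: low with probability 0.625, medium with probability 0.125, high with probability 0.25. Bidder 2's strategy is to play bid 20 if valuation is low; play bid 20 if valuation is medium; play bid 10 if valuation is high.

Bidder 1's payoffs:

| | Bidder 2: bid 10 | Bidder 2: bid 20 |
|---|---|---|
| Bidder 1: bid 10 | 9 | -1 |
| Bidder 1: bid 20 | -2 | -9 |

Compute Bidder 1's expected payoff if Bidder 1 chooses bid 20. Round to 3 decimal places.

-7.250

Take the expectation over Bidder 2's valuation, weighting each type's action by its prior probability.
E[bid 20] = 0.625·(-9) + 0.125·(-9) + 0.25·(-2) = (-5.625) + (-1.125) + (-0.5) = -7.25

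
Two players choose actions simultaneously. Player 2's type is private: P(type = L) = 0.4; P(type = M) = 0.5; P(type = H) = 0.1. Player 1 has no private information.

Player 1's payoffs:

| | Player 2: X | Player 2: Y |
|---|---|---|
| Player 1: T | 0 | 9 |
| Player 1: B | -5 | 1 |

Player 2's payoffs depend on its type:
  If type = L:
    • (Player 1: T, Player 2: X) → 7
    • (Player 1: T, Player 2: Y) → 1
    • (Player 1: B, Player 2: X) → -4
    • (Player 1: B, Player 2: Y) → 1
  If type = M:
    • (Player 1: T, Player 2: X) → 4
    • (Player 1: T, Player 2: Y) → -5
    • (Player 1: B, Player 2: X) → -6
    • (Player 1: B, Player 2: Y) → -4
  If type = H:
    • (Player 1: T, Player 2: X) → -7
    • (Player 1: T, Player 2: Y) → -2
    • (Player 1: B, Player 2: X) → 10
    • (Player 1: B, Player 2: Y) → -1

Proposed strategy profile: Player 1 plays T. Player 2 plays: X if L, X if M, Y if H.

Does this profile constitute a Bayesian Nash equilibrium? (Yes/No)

Yes

Player 1 plays T: E[T] = 0.4·(0) + 0.5·(0) + 0.1·(9) = 0.9; E[B] = -4.4. Best-responding. ✓
Player 2 (type L), facing T: X gives 7, Y gives 1. Proposed X is best. ✓
Player 2 (type M), facing T: X gives 4, Y gives -5. Proposed X is best. ✓
Player 2 (type H), facing T: X gives -7, Y gives -2. Proposed Y is best. ✓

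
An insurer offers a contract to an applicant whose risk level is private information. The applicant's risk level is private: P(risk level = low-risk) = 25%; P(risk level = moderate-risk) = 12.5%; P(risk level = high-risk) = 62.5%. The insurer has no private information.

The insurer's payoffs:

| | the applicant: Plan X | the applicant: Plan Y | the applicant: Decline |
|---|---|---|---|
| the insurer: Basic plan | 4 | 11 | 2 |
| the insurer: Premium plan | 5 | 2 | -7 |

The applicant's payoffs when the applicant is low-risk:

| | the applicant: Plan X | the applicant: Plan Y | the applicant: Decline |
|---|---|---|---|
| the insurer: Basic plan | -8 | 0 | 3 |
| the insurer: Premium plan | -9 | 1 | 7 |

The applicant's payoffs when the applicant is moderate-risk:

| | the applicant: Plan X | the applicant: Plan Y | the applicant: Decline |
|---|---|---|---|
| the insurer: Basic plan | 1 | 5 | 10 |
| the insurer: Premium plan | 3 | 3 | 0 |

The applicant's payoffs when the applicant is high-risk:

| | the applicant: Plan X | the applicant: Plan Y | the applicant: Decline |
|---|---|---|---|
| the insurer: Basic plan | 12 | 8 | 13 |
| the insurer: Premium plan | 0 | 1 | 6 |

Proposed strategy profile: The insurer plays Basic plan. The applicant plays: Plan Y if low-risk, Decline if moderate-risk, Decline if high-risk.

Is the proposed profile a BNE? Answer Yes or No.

The insurer plays Basic plan: E[Basic plan] = 0.25·(11) + 0.125·(2) + 0.625·(2) = 4.25; E[Premium plan] = -4.75. Best-responding. ✓
The applicant (risk level low-risk), facing Basic plan: Plan X gives -8, Plan Y gives 0, Decline gives 3. Proposed Plan Y is not best — profitable deviation exists. ✗
The applicant (risk level moderate-risk), facing Basic plan: Plan X gives 1, Plan Y gives 5, Decline gives 10. Proposed Decline is best. ✓
The applicant (risk level high-risk), facing Basic plan: Plan X gives 12, Plan Y gives 8, Decline gives 13. Proposed Decline is best. ✓

No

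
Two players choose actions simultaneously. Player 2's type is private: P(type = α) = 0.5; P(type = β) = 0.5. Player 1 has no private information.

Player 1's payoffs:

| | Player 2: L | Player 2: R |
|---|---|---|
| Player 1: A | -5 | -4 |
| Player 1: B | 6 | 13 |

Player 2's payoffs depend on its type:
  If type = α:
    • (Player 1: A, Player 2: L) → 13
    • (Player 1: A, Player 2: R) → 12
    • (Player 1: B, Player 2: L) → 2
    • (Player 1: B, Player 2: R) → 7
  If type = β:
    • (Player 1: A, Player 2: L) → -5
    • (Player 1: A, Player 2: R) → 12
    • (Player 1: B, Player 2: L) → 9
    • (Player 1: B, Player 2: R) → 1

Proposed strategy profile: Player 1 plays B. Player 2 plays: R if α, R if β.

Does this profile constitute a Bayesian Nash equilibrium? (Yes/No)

Player 1 plays B: E[B] = 0.5·(13) + 0.5·(13) = 13; E[A] = -4. Best-responding. ✓
Player 2 (type α), facing B: L gives 2, R gives 7. Proposed R is best. ✓
Player 2 (type β), facing B: L gives 9, R gives 1. Proposed R is not best — profitable deviation exists. ✗

No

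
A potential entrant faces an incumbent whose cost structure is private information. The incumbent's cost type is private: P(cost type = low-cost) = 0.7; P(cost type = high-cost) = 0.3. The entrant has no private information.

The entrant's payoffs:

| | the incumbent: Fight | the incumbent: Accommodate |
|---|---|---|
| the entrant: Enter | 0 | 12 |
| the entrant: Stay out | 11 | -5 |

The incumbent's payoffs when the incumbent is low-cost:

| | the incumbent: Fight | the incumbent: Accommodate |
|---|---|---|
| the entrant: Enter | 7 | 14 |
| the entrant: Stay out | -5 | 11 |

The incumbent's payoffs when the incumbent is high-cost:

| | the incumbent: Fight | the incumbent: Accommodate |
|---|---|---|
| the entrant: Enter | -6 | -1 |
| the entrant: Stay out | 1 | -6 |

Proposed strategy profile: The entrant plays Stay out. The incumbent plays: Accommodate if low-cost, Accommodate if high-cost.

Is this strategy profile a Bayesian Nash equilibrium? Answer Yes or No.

No

A profile is a BNE iff every type of every player is best-responding given beliefs about the other side.
The entrant plays Stay out: E[Stay out] = 0.7·(-5) + 0.3·(-5) = -5; E[Enter] = 12. Not best-responding. ✗
The incumbent (cost type low-cost), facing Stay out: Fight gives -5, Accommodate gives 11. Proposed Accommodate is best. ✓
The incumbent (cost type high-cost), facing Stay out: Fight gives 1, Accommodate gives -6. Proposed Accommodate is not best — profitable deviation exists. ✗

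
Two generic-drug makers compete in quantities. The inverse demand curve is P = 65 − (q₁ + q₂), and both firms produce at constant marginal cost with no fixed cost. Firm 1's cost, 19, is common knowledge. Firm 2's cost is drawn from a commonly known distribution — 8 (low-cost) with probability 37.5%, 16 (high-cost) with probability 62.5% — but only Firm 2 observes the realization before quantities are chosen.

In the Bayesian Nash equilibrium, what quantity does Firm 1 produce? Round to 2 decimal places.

Each type of Firm 2 best-responds to q₁; Firm 1 best-responds to the expected q₂ over Firm 2's types.
Firm 2 with cost c maximizes (65 − (q₁+q₂) − c)·q₂, giving q₂(c) = (65 − c − q₁)/2.
E[c₂] = 0.375·8 + 0.625·16 = 13
Firm 1's FOC against E[q₂] yields q₁ = (65 − 2·19 + E[c₂])/3 = (65 − 38 + 13)/3 = 13.3333.

13.33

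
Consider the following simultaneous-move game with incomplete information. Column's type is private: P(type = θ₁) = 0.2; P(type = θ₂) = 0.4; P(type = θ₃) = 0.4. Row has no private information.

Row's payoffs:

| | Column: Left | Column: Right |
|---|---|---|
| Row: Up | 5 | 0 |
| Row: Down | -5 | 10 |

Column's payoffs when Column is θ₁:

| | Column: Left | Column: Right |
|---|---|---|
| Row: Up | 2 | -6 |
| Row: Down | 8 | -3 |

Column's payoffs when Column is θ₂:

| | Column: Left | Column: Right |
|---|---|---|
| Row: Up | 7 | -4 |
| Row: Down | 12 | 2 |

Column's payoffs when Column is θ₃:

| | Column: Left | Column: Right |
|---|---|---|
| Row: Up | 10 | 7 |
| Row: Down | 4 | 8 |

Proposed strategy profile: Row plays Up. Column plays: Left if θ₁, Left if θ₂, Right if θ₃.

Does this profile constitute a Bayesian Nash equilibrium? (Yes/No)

A profile is a BNE iff every type of every player is best-responding given beliefs about the other side.
Row plays Up: E[Up] = 0.2·(5) + 0.4·(5) + 0.4·(0) = 3; E[Down] = 1. Best-responding. ✓
Column (type θ₁), facing Up: Left gives 2, Right gives -6. Proposed Left is best. ✓
Column (type θ₂), facing Up: Left gives 7, Right gives -4. Proposed Left is best. ✓
Column (type θ₃), facing Up: Left gives 10, Right gives 7. Proposed Right is not best — profitable deviation exists. ✗

No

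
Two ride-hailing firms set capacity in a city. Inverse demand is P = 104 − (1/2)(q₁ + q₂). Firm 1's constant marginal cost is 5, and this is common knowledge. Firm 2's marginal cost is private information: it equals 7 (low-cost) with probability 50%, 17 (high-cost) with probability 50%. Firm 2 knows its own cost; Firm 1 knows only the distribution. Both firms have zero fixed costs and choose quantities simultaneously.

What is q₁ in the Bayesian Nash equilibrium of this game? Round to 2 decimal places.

Type-c best response for Firm 2: q₂(c) = (104 − c) − q₁/2.
Firm 1 maximizes expected profit; its first-order condition is 104 − q₁ − (1/2)E[q₂] − 5 = 0.
Substituting E[q₂] and solving: E[c₂] = 12, so q₁ = (104 − 2·5 + 12)/(3/2) = 70.6667.

70.67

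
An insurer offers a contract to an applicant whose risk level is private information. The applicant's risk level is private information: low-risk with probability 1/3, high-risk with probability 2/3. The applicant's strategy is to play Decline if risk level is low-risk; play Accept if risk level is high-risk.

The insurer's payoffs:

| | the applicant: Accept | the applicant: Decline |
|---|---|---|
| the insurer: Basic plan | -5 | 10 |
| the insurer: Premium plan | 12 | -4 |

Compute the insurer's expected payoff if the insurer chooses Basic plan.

0

Take the expectation over the applicant's risk level, weighting each type's action by its prior probability.
E[Basic plan] = 1/3·10 + 2/3·(-5) = 10/3 + (-10/3) = 0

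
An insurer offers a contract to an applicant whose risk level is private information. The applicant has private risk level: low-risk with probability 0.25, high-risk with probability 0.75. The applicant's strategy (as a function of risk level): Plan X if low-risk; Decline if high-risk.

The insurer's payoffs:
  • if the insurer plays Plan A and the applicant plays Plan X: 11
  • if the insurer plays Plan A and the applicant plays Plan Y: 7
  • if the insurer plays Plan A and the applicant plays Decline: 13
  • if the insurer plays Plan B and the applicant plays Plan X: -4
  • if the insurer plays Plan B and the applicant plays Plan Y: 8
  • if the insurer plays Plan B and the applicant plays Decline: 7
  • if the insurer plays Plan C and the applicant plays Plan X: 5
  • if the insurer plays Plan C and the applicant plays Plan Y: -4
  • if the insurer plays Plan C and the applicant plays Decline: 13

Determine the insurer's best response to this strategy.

Plan A

E[Plan A] = 0.25·(11) + 0.75·(13) = 12.5
E[Plan B] = 0.25·(-4) + 0.75·(7) = 4.25
E[Plan C] = 0.25·(5) + 0.75·(13) = 11
Best response: Plan A (12.5 is the largest).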